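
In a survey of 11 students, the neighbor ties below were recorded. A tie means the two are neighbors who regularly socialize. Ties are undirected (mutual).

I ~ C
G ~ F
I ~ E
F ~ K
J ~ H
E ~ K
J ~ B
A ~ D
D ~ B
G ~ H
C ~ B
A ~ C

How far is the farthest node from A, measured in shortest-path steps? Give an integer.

5

Distances from A: B:2, C:1, D:1, E:3, F:5, G:5, H:4, I:2, J:3, K:4.
The largest is 5 (to G and F), so the eccentricity of A is 5.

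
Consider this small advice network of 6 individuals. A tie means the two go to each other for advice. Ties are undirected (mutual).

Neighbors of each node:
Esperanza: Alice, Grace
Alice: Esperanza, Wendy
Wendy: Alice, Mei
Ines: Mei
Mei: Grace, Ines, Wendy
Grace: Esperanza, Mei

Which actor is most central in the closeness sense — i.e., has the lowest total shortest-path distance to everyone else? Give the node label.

Farness (sum of distances to all others) for each node — Alice:9, Esperanza:9, Grace:8, Ines:11, Mei:7, Wendy:8.
The smallest farness is 7, for Mei, so Mei has the highest closeness.

Mei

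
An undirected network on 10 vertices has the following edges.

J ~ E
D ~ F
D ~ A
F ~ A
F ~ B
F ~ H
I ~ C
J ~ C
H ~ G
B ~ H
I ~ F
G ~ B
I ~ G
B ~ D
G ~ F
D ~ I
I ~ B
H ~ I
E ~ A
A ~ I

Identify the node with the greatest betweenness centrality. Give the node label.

I

Unnormalized betweenness of each node: A:7, B:2/3, C:5, D:2/3, E:2, F:10/3, G:0, H:0, I:40/3, J:1.
I has the largest value, 40/3, making it the main broker — the node through which the most shortest paths run.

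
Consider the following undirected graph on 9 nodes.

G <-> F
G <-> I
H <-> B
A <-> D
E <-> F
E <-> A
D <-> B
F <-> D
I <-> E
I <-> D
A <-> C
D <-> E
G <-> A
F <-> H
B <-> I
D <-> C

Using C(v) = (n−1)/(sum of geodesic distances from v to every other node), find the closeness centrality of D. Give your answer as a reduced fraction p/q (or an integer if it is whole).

Distances from D: A:1, B:1, C:1, E:1, F:1, G:2, H:2, I:1. Sum = 10.
n = 9, so closeness = 8/10 = 4/5.

4/5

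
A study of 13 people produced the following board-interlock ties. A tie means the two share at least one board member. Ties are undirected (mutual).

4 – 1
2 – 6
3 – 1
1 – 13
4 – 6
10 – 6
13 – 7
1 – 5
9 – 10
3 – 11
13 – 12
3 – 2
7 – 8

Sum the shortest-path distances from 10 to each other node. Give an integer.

Distances from 10: 1:3, 2:2, 3:3, 4:2, 5:4, 6:1, 7:5, 8:6, 9:1, 11:4, 12:5, 13:4.
Sum = 3 + 2 + 3 + 2 + 4 + 1 + 5 + 6 + 1 + 4 + 5 + 4 = 40.

40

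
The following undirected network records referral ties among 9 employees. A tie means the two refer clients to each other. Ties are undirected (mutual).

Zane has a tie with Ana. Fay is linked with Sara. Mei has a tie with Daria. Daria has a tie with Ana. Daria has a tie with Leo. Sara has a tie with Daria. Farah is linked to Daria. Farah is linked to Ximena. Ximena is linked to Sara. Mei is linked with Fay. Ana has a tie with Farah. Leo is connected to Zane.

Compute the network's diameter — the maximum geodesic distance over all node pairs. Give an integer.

4

Eccentricity of each node (its greatest distance to any other): Ana:3, Daria:2, Farah:3, Fay:4, Leo:3, Mei:3, Sara:3, Ximena:3, Zane:4.
The maximum eccentricity is 4, realized for instance by the pair Zane–Fay via Zane – Ana – Daria – Sara – Fay. So the diameter is 4.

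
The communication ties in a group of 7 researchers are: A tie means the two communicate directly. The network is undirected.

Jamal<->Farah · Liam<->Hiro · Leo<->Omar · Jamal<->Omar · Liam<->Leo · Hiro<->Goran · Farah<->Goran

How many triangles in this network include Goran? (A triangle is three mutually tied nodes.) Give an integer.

Goran's neighbors are Farah and Hiro, but none of them are tied to each other, so no triangle contains Goran.

0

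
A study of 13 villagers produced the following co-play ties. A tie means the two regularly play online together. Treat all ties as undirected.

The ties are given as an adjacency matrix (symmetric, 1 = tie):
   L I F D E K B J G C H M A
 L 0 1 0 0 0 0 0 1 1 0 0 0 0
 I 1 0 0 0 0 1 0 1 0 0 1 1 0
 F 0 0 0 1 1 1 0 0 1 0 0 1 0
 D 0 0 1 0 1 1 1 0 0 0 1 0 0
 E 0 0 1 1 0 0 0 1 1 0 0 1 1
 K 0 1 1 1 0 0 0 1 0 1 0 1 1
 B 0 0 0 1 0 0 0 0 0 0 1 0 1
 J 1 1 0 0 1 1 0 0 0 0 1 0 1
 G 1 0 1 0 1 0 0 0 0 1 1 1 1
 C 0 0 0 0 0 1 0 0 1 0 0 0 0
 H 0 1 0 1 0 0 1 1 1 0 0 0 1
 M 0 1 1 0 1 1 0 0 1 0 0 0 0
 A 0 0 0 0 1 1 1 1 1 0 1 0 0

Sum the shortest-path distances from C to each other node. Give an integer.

23

Distances from C: A:2, B:3, D:2, E:2, F:2, G:1, H:2, I:2, J:2, K:1, L:2, M:2.
Sum = 2 + 3 + 2 + 2 + 2 + 1 + 2 + 2 + 2 + 1 + 2 + 2 = 23.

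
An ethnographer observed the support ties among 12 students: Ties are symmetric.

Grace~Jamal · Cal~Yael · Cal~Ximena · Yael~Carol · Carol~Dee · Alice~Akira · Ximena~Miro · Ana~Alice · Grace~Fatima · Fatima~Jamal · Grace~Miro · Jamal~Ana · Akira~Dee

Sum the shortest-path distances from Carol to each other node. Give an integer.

36

Distances from Carol: Akira:2, Alice:3, Ana:4, Cal:2, Dee:1, Fatima:6, Grace:5, Jamal:5, Miro:4, Ximena:3, Yael:1.
Sum = 2 + 3 + 4 + 2 + 1 + 6 + 5 + 5 + 4 + 3 + 1 = 36.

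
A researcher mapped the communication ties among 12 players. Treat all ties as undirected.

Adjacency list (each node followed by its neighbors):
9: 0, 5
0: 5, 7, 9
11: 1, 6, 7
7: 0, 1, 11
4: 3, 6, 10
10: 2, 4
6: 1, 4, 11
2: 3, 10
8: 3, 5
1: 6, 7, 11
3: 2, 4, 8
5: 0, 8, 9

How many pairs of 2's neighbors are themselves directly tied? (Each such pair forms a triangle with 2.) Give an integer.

2's neighbors are 3 and 10, but none of them are tied to each other, so no triangle contains 2.

0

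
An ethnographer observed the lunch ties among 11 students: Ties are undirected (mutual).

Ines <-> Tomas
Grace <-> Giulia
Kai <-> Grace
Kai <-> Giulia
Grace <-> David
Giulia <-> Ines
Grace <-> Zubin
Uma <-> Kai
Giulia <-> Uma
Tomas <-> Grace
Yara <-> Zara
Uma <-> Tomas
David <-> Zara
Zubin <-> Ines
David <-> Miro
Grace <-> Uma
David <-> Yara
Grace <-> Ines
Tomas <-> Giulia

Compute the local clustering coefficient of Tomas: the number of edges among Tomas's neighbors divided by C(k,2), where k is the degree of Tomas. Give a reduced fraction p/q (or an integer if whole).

5/6

Tomas's neighbors: Giulia, Grace, Ines, and Uma (k = 4).
Possible neighbor pairs: C(4,2) = 6. Edges among them: Giulia–Grace, Giulia–Ines, Giulia–Uma, Grace–Ines, Grace–Uma → e = 5.
Clustering(Tomas) = 5/6.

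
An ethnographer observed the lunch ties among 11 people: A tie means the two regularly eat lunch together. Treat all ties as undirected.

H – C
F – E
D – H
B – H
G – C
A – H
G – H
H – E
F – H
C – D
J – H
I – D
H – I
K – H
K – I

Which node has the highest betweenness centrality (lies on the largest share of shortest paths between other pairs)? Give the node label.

H

Unnormalized betweenness of each node: A:0, B:0, C:1/2, D:1/2, E:0, F:0, G:0, H:77/2, I:1/2, J:0, K:0.
H has the largest value, 77/2, making it the main broker — the node through which the most shortest paths run.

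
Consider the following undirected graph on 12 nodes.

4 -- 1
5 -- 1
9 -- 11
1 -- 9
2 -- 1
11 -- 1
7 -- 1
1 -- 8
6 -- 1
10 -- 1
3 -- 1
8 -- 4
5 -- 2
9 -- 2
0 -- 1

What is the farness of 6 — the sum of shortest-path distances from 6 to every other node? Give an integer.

21

Distances from 6: 0:2, 1:1, 2:2, 3:2, 4:2, 5:2, 7:2, 8:2, 9:2, 10:2, 11:2.
Sum = 2 + 1 + 2 + 2 + 2 + 2 + 2 + 2 + 2 + 2 + 2 = 21.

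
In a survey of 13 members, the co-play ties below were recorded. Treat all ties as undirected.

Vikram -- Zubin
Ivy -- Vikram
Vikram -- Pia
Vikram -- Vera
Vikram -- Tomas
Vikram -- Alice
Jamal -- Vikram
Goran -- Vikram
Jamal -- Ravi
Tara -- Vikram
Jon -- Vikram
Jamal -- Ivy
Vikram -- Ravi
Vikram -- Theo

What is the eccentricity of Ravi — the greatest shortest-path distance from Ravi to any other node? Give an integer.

Distances from Ravi: Alice:2, Goran:2, Ivy:2, Jamal:1, Jon:2, Pia:2, Tara:2, Theo:2, Tomas:2, Vera:2, Vikram:1, Zubin:2.
The largest is 2 (to Ivy, Tara, Jon, Pia, Zubin, Vera, Tomas, Goran, Alice, and Theo), so the eccentricity of Ravi is 2.

2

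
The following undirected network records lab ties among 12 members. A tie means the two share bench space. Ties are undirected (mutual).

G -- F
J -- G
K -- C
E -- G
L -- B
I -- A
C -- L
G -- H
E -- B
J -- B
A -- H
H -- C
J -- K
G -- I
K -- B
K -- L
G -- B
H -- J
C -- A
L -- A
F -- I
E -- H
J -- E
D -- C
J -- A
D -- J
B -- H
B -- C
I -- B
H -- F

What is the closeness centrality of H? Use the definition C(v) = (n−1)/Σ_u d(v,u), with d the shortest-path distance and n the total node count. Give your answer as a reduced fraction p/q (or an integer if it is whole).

Distances from H: A:1, B:1, C:1, D:2, E:1, F:1, G:1, I:2, J:1, K:2, L:2. Sum = 15.
n = 12, so closeness = 11/15.

11/15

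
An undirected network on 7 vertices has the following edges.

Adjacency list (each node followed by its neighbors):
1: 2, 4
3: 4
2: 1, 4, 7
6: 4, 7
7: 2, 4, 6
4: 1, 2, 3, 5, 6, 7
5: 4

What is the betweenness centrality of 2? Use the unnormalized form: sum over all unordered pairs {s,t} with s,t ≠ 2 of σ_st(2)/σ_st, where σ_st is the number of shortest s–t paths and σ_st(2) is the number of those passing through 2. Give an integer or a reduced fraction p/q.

Pairs whose geodesics pass through 2 — 1–7: 1/2.
All other pairs contribute 0.
Summing the contributions gives betweenness(2) = 1/2.

1/2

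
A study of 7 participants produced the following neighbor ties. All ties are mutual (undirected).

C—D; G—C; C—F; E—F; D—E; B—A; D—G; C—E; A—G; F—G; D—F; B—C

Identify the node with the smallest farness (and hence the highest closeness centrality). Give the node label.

C

Farness (sum of distances to all others) for each node — A:11, B:10, C:7, D:8, E:10, F:8, G:8.
The smallest farness is 7, for C, so C has the highest closeness.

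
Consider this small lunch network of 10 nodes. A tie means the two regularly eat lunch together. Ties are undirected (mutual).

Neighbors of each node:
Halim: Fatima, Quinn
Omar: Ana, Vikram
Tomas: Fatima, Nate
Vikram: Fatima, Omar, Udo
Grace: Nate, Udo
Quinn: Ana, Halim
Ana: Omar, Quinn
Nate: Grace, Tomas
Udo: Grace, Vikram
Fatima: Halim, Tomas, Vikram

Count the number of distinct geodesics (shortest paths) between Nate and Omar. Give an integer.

The shortest distance is 4. The length-4 paths are: Nate–Tomas–Fatima–Vikram–Omar; Nate–Grace–Udo–Vikram–Omar.
That gives 2 distinct shortest paths.

2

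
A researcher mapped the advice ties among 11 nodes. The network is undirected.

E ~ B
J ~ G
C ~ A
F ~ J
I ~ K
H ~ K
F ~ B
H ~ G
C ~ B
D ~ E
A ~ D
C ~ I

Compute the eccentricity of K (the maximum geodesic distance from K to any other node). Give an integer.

4

Distances from K: A:3, B:3, C:2, D:4, E:4, F:4, G:2, H:1, I:1, J:3.
The largest is 4 (to F, D, and E), so the eccentricity of K is 4.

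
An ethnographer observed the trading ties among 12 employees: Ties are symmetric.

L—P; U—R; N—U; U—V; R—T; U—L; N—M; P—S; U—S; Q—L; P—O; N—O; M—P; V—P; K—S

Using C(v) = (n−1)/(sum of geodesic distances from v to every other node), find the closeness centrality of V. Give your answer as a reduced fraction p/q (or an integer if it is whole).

11/23

Distances from V: K:3, L:2, M:2, N:2, O:2, P:1, Q:3, R:2, S:2, T:3, U:1. Sum = 23.
n = 12, so closeness = 11/23.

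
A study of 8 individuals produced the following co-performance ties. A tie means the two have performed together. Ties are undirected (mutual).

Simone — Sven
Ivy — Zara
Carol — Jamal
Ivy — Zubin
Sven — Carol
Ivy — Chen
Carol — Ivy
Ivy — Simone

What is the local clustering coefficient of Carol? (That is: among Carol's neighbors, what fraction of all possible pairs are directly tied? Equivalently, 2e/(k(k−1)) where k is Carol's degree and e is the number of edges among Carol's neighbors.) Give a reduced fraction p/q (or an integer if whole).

Carol's neighbors: Ivy, Jamal, and Sven (k = 3).
Possible neighbor pairs: C(3,2) = 3. Edges among them: none → e = 0.
Clustering(Carol) = 0/3 = 0.

0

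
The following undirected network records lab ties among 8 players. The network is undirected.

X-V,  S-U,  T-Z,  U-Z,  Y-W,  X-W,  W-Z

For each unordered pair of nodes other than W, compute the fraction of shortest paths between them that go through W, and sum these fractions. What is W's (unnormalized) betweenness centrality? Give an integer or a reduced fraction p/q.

14

Pairs whose geodesics pass through W — Z–V: 1; Z–Y: 1; Z–X: 1; V–Y: 1; V–S: 1; V–T: 1; V–U: 1; Y–S: 1; Y–T: 1; Y–X: 1; Y–U: 1; S–X: 1; T–X: 1; X–U: 1.
All other pairs contribute 0.
Summing the contributions gives betweenness(W) = 14.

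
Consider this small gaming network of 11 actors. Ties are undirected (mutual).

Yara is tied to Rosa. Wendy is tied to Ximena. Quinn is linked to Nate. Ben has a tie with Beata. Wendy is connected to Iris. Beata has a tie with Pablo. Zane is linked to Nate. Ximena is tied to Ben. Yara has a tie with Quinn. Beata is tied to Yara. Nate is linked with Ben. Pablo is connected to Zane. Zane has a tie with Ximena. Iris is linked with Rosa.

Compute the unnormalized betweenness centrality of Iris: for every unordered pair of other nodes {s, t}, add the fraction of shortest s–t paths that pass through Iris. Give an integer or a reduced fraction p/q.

Pairs whose geodesics pass through Iris — Quinn–Wendy: 1/3; Yara–Wendy: 1; Rosa–Wendy: 1; Rosa–Ximena: 1; Rosa–Zane: 1/3.
All other pairs contribute 0.
Summing the contributions gives betweenness(Iris) = 11/3.

11/3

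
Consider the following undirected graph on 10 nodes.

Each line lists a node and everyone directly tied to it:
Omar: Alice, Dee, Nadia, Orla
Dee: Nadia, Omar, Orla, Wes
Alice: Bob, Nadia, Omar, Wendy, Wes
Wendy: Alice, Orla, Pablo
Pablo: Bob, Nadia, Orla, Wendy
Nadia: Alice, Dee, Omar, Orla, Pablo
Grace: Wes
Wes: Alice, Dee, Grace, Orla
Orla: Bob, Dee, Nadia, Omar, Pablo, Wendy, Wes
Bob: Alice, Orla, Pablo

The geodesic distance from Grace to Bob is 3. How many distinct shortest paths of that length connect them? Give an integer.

2

The shortest distance is 3. The length-3 paths are: Grace–Wes–Alice–Bob; Grace–Wes–Orla–Bob.
That gives 2 distinct shortest paths.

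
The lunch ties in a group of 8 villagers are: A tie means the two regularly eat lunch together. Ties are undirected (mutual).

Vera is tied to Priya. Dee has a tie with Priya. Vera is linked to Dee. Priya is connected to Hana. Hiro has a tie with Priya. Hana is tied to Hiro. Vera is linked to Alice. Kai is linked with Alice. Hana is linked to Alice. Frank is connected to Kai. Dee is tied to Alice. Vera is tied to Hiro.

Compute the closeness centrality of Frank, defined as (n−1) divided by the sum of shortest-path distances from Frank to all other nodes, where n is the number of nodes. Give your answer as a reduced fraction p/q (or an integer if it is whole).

Distances from Frank: Alice:2, Dee:3, Hana:3, Hiro:4, Kai:1, Priya:4, Vera:3. Sum = 20.
n = 8, so closeness = 7/20.

7/20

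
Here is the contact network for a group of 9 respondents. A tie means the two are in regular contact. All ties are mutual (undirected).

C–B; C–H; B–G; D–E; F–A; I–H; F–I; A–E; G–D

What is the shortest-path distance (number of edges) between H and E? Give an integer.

4

One shortest route is H – I – F – A – E, which uses 4 edges, and at distance 3 from H we only reach {A, G}, which does not include E. So d(H,E) = 4.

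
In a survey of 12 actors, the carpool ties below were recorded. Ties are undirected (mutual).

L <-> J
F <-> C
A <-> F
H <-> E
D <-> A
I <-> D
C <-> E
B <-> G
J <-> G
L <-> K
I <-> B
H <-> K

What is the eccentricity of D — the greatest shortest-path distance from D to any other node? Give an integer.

6

Distances from D: A:1, B:2, C:3, E:4, F:2, G:3, H:5, I:1, J:4, K:6, L:5.
The largest is 6 (to K), so the eccentricity of D is 6.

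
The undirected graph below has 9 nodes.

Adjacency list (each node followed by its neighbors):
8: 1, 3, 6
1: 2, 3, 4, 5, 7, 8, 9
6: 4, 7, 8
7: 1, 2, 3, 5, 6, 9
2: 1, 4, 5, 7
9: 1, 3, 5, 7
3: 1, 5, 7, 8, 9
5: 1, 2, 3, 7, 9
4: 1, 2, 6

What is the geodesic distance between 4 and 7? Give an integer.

One shortest route is 4 – 6 – 7, which uses 2 edges, and 4 and 7 are not directly tied, so nothing shorter exists. So d(4,7) = 2.

2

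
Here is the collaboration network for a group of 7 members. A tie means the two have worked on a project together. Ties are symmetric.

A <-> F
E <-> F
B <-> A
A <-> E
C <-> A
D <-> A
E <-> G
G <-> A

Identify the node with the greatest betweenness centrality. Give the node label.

Unnormalized betweenness of each node: A:25/2, B:0, C:0, D:0, E:1/2, F:0, G:0.
A has the largest value, 25/2, making it the main broker — the node through which the most shortest paths run.

A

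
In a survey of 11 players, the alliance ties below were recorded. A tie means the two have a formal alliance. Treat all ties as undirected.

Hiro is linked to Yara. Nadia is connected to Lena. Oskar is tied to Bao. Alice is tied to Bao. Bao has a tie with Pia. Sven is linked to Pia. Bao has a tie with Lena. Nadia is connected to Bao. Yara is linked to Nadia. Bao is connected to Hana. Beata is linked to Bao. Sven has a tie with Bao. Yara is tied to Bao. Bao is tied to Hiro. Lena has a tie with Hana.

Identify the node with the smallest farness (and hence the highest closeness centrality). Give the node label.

Bao

Farness (sum of distances to all others) for each node — Alice:19, Bao:10, Beata:19, Hana:18, Hiro:18, Lena:17, Nadia:17, Oskar:19, Pia:18, Sven:18, Yara:17.
The smallest farness is 10, for Bao, so Bao has the highest closeness.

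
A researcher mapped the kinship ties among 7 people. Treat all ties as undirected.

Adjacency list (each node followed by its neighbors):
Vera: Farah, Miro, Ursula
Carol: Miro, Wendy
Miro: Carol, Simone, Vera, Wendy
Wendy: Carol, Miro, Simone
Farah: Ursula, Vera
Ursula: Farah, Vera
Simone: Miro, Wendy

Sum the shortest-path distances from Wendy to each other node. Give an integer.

Distances from Wendy: Carol:1, Farah:3, Miro:1, Simone:1, Ursula:3, Vera:2.
Sum = 1 + 3 + 1 + 1 + 3 + 2 = 11.

11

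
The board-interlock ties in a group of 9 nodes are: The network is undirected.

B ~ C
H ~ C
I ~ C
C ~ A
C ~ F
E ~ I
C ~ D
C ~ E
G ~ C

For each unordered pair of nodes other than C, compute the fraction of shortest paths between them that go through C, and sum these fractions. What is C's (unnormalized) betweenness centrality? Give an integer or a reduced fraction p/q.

Pairs whose geodesics pass through C — G–D: 1; G–H: 1; G–E: 1; G–I: 1; G–A: 1; G–F: 1; G–B: 1; D–H: 1; D–E: 1; D–I: 1; D–A: 1; D–F: 1; D–B: 1; H–E: 1 … (+13 more pairs).
All other pairs contribute 0.
Summing the contributions gives betweenness(C) = 27.

27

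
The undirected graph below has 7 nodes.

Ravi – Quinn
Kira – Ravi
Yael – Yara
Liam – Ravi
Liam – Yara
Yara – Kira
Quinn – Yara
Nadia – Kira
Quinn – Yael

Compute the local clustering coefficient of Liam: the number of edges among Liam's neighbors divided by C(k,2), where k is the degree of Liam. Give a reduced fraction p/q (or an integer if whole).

0

Liam's neighbors: Ravi and Yara (k = 2).
Possible neighbor pairs: C(2,2) = 1. Edges among them: none → e = 0.
Clustering(Liam) = 0/1.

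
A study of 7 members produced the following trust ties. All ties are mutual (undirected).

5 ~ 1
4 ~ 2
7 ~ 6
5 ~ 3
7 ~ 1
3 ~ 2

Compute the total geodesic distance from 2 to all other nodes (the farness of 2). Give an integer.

Distances from 2: 1:3, 3:1, 4:1, 5:2, 6:5, 7:4.
Sum = 3 + 1 + 1 + 2 + 5 + 4 = 16.

16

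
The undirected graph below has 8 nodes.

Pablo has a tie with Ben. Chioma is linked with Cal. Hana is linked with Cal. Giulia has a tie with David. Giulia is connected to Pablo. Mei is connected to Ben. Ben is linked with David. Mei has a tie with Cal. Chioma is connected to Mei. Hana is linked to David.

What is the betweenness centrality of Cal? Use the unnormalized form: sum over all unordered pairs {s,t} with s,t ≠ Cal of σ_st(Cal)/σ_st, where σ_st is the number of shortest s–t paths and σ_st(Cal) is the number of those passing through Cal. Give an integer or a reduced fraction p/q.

Pairs whose geodesics pass through Cal — Chioma–Giulia: 1/3; Chioma–David: 1/2; Chioma–Hana: 1; Mei–Hana: 1.
All other pairs contribute 0.
Summing the contributions gives betweenness(Cal) = 17/6.

17/6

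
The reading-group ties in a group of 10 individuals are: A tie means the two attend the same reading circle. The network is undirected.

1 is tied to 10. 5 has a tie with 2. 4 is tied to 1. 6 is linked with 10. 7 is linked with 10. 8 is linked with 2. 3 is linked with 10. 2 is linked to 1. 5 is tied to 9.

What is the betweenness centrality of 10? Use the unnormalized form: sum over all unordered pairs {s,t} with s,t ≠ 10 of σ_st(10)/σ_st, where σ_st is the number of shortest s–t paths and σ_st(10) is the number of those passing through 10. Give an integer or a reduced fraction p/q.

21

Pairs whose geodesics pass through 10 — 1–7: 1; 1–6: 1; 1–3: 1; 2–7: 1; 2–6: 1; 2–3: 1; 9–7: 1; 9–6: 1; 9–3: 1; 4–7: 1; 4–6: 1; 4–3: 1; 8–7: 1; 8–6: 1 … (+7 more pairs).
All other pairs contribute 0.
Summing the contributions gives betweenness(10) = 21.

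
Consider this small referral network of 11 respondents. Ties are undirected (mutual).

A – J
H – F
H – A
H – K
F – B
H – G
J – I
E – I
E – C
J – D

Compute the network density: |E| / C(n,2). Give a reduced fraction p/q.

There are 10 edges and 11 nodes, so the maximum possible is C(11,2) = 55.
Density = 10/55 = 2/11.

2/11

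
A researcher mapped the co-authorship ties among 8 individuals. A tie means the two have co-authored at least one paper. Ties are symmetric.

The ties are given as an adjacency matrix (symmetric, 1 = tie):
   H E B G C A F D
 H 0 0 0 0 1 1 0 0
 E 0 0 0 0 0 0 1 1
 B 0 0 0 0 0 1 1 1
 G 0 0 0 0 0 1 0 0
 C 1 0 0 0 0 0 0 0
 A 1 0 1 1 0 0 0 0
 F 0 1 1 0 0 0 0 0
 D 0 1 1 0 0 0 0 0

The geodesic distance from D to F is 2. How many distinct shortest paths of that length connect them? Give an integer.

2

The shortest distance is 2. The length-2 paths are: D–E–F; D–B–F.
That gives 2 distinct shortest paths.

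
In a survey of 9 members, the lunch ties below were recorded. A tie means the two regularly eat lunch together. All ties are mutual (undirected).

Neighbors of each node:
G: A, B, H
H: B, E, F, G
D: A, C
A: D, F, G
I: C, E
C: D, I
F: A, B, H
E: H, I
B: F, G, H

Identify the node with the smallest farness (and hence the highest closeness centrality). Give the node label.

H

Farness (sum of distances to all others) for each node — A:15, B:17, C:19, D:17, E:16, F:15, G:15, H:14, I:18.
The smallest farness is 14, for H, so H has the highest closeness.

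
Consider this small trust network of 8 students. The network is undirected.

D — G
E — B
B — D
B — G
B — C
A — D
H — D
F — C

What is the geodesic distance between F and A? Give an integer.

One shortest route is F – C – B – D – A, which uses 4 edges, and at distance 3 from F we only reach {D, E, G}, which does not include A. So d(F,A) = 4.

4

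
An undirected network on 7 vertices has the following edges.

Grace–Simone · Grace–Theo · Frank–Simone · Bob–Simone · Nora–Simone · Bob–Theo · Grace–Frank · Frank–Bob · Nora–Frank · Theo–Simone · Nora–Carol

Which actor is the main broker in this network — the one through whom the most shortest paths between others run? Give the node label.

Nora

Unnormalized betweenness of each node: Bob:1/3, Carol:0, Frank:7/3, Grace:1/3, Nora:5, Simone:14/3, Theo:1/3.
Nora has the largest value, 5, making it the main broker — the node through which the most shortest paths run.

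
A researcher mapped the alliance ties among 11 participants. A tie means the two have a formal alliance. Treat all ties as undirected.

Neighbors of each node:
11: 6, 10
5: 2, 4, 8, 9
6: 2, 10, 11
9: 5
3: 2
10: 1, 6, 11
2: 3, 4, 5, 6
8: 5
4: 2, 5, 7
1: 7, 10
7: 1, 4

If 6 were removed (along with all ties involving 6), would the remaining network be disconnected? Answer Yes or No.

No

Even without 6, every remaining node can still reach every other (the residual graph is connected), so 6 is not a cut vertex.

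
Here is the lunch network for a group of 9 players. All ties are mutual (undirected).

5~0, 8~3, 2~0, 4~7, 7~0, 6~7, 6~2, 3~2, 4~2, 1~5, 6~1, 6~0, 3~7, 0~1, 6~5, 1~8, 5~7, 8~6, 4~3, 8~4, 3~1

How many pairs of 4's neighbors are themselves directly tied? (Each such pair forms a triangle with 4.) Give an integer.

3

4's neighbors: 2, 3, 7, and 8.
Neighbor pairs that are themselves tied: 4–2–3; 4–3–7; 4–3–8. Each forms one triangle with 4, for 3 in total.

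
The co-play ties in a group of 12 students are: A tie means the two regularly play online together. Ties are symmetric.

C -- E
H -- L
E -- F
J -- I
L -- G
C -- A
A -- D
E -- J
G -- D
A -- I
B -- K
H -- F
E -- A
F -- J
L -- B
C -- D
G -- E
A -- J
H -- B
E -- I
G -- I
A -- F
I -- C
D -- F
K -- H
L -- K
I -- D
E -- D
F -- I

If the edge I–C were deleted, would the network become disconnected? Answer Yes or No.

No

Even without that edge, I still reaches C via I – D – C, so the network stays connected. Not a bridge.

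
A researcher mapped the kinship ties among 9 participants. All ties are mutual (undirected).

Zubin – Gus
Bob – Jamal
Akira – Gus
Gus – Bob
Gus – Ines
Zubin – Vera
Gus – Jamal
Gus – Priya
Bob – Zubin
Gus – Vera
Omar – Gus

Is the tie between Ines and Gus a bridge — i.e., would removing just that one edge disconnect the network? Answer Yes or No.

Without the Ines–Gus edge there is no alternate route between Ines and Gus, so the network disconnects. It is a bridge.

Yes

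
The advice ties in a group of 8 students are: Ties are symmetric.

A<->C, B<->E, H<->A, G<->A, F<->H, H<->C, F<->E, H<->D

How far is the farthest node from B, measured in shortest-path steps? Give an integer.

5

Distances from B: A:4, C:4, D:4, E:1, F:2, G:5, H:3.
The largest is 5 (to G), so the eccentricity of B is 5.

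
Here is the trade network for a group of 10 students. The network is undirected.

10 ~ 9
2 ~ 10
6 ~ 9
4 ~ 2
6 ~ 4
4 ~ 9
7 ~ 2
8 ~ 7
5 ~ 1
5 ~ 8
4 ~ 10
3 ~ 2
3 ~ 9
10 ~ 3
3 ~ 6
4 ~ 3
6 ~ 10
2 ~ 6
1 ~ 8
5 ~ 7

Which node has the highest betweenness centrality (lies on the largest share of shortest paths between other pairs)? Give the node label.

Unnormalized betweenness of each node: 1:0, 2:20, 3:5/4, 4:5/4, 5:7/2, 6:5/4, 7:18, 8:7/2, 9:0, 10:5/4.
2 has the largest value, 20, making it the main broker — the node through which the most shortest paths run.

2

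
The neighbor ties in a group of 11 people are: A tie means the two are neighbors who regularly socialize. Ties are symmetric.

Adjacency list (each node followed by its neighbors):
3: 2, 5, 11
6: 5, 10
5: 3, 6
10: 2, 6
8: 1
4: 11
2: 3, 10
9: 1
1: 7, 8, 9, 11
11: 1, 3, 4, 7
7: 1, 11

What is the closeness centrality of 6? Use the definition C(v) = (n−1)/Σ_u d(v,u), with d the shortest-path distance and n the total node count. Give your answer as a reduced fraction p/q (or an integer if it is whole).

Distances from 6: 1:4, 2:2, 3:2, 4:4, 5:1, 7:4, 8:5, 9:5, 10:1, 11:3. Sum = 31.
n = 11, so closeness = 10/31.

10/31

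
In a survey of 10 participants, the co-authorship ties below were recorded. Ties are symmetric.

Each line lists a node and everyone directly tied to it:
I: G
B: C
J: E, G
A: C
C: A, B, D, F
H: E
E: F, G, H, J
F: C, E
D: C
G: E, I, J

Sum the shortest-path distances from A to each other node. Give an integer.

Distances from A: B:2, C:1, D:2, E:3, F:2, G:4, H:4, I:5, J:4.
Sum = 2 + 1 + 2 + 3 + 2 + 4 + 4 + 5 + 4 = 27.

27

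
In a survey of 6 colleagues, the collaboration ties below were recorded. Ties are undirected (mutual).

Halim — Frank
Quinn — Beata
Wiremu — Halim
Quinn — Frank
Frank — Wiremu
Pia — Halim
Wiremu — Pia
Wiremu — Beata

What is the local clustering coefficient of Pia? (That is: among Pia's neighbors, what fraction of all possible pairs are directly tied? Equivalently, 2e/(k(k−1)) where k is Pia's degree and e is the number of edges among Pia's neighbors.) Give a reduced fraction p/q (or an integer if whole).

Pia's neighbors: Halim and Wiremu (k = 2).
Possible neighbor pairs: C(2,2) = 1. Edges among them: Halim–Wiremu → e = 1.
Clustering(Pia) = 1/1.

1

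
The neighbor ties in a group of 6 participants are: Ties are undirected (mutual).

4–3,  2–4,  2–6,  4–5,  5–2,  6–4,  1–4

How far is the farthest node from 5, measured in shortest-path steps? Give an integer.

2

Distances from 5: 1:2, 2:1, 3:2, 4:1, 6:2.
The largest is 2 (to 6, 1, and 3), so the eccentricity of 5 is 2.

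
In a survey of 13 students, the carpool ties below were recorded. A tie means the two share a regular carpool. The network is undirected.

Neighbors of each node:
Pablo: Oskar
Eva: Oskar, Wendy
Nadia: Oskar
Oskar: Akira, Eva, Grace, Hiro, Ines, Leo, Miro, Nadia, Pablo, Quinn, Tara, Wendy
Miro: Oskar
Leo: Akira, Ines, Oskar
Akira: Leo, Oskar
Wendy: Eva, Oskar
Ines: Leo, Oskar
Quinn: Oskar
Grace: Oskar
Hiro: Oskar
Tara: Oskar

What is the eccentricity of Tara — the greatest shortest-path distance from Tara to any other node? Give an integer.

2

Distances from Tara: Akira:2, Eva:2, Grace:2, Hiro:2, Ines:2, Leo:2, Miro:2, Nadia:2, Oskar:1, Pablo:2, Quinn:2, Wendy:2.
The largest is 2 (to Ines, Eva, Hiro, Akira, Pablo, Leo, Miro, Grace, Nadia, Wendy, and Quinn), so the eccentricity of Tara is 2.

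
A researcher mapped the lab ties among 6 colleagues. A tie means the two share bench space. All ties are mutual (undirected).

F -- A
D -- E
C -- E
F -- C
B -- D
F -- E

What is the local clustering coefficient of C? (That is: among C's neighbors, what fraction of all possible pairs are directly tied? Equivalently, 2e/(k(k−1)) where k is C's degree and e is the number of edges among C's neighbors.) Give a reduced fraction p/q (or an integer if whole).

1

C's neighbors: E and F (k = 2).
Possible neighbor pairs: C(2,2) = 1. Edges among them: E–F → e = 1.
Clustering(C) = 1/1.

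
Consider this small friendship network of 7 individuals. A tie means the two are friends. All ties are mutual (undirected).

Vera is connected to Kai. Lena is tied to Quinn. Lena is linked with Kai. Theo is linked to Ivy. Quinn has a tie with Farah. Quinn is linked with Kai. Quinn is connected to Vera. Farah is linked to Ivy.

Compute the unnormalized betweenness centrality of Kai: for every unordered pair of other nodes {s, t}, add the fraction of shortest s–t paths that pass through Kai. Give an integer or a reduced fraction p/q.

Pairs whose geodesics pass through Kai — Lena–Vera: 1/2.
All other pairs contribute 0.
Summing the contributions gives betweenness(Kai) = 1/2.

1/2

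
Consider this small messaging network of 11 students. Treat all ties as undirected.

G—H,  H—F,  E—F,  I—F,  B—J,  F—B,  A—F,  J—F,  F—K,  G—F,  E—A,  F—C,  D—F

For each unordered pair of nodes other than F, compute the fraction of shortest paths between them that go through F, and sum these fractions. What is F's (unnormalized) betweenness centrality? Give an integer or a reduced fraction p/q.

Pairs whose geodesics pass through F — J–D: 1; J–K: 1; J–G: 1; J–A: 1; J–I: 1; J–C: 1; J–E: 1; J–H: 1; D–K: 1; D–G: 1; D–A: 1; D–B: 1; D–I: 1; D–C: 1 … (+28 more pairs).
All other pairs contribute 0.
Summing the contributions gives betweenness(F) = 42.

42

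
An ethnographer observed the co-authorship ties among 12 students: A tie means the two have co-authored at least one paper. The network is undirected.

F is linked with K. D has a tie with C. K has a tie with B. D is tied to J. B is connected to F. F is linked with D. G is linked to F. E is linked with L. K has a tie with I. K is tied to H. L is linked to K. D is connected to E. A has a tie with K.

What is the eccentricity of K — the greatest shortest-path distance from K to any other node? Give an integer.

3

Distances from K: A:1, B:1, C:3, D:2, E:2, F:1, G:2, H:1, I:1, J:3, L:1.
The largest is 3 (to C and J), so the eccentricity of K is 3.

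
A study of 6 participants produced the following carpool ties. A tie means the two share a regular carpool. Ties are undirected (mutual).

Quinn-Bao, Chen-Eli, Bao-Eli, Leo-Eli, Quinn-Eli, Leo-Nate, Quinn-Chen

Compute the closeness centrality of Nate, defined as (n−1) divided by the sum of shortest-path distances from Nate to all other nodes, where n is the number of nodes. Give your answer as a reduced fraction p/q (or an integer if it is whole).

5/12

Distances from Nate: Bao:3, Chen:3, Eli:2, Leo:1, Quinn:3. Sum = 12.
n = 6, so closeness = 5/12.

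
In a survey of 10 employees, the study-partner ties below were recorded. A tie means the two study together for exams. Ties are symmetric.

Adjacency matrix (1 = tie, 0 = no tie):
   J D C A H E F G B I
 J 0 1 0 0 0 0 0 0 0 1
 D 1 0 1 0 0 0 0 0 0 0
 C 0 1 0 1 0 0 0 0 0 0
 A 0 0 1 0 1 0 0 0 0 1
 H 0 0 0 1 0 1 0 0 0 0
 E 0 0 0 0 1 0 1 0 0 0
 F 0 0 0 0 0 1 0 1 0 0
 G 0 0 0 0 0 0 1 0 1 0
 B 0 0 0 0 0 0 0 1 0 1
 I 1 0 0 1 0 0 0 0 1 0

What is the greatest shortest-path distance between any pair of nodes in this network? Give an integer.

5

Eccentricity of each node (its greatest distance to any other): A:3, B:3, C:4, D:5, E:4, F:5, G:4, H:3, I:3, J:4.
The maximum eccentricity is 5, realized for instance by the pair D–F via D – C – A – H – E – F. So the diameter is 5.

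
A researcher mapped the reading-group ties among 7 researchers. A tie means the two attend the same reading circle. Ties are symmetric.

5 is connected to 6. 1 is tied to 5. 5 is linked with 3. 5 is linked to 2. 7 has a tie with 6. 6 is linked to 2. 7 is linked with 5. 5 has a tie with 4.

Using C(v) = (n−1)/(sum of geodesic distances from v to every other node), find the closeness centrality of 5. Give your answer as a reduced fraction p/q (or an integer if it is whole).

Distances from 5: 1:1, 2:1, 3:1, 4:1, 6:1, 7:1. Sum = 6.
n = 7, so closeness = 6/6 = 1.

1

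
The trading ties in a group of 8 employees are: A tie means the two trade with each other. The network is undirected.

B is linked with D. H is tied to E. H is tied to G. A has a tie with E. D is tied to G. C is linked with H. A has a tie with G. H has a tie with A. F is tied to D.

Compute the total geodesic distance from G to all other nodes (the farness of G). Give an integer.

Distances from G: A:1, B:2, C:2, D:1, E:2, F:2, H:1.
Sum = 1 + 2 + 2 + 1 + 2 + 2 + 1 = 11.

11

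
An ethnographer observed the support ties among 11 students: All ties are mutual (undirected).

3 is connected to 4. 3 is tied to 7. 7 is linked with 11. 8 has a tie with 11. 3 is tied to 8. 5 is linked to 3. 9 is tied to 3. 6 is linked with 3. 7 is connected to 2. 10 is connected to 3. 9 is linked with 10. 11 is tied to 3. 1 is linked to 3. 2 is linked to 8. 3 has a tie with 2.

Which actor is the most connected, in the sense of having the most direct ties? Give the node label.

Degrees — 1:1, 2:3, 3:10, 4:1, 5:1, 6:1, 7:3, 8:3, 9:2, 10:2, 11:3.
The maximum is 10, attained only by 3.

3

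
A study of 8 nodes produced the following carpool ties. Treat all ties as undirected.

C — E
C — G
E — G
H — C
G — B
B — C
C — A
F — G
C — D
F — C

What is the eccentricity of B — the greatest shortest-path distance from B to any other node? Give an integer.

Distances from B: A:2, C:1, D:2, E:2, F:2, G:1, H:2.
The largest is 2 (to D, H, E, A, and F), so the eccentricity of B is 2.

2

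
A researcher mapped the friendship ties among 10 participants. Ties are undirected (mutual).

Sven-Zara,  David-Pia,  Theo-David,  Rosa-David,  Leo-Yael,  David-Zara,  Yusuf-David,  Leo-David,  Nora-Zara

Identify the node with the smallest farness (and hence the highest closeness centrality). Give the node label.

David

Farness (sum of distances to all others) for each node — David:12, Leo:18, Nora:24, Pia:20, Rosa:20, Sven:24, Theo:20, Yael:26, Yusuf:20, Zara:16.
The smallest farness is 12, for David, so David has the highest closeness.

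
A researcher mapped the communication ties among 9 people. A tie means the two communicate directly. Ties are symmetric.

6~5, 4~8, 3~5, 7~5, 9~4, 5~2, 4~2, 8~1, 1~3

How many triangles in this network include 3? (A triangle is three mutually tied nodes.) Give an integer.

0

3's neighbors are 1 and 5, but none of them are tied to each other, so no triangle contains 3.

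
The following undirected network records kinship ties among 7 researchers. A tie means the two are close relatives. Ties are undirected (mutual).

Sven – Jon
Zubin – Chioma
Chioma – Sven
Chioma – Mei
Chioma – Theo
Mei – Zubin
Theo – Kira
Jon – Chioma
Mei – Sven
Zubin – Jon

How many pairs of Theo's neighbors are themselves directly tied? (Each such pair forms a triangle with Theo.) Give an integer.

Theo's neighbors are Chioma and Kira, but none of them are tied to each other, so no triangle contains Theo.

0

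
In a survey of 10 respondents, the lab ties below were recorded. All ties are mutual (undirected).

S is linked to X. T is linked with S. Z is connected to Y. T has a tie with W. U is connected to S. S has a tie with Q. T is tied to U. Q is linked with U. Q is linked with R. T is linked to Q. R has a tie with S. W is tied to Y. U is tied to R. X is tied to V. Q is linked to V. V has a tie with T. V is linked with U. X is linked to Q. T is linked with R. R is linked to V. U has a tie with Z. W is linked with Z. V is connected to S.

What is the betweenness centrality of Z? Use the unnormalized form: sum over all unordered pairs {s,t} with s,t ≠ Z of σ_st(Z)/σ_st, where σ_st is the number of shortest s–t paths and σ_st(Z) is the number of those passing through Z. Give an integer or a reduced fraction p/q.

4

Pairs whose geodesics pass through Z — X–Y: 3/6; Q–Y: 1/2; V–Y: 1/2; S–Y: 1/2; R–Y: 1/2; U–Y: 1; U–W: 1/2.
All other pairs contribute 0.
Summing the contributions gives betweenness(Z) = 4.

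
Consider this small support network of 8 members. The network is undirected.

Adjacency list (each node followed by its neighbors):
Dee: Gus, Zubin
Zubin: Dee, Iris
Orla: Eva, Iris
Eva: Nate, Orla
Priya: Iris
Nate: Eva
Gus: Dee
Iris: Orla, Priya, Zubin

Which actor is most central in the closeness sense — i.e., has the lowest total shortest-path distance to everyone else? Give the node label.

Iris

Farness (sum of distances to all others) for each node — Dee:19, Eva:19, Gus:25, Iris:13, Nate:25, Orla:15, Priya:19, Zubin:15.
The smallest farness is 13, for Iris, so Iris has the highest closeness.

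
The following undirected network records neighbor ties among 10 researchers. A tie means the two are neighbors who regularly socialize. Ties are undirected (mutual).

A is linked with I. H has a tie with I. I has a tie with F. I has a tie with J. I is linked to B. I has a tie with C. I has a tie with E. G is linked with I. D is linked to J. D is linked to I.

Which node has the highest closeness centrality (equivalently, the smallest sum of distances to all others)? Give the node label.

I

Farness (sum of distances to all others) for each node — A:17, B:17, C:17, D:16, E:17, F:17, G:17, H:17, I:9, J:16.
The smallest farness is 9, for I, so I has the highest closeness.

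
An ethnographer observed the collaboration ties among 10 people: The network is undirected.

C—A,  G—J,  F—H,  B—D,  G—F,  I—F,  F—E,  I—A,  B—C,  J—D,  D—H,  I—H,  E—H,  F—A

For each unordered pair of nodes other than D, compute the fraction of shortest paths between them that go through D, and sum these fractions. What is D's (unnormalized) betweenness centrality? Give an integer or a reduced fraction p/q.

25/3

Pairs whose geodesics pass through D — E–B: 1; E–J: 1/2; H–C: 1/3; H–B: 1; H–J: 1; I–B: 1/2; I–J: 1/2; C–J: 1; B–J: 1; B–G: 1; B–F: 1/2.
All other pairs contribute 0.
Summing the contributions gives betweenness(D) = 25/3.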